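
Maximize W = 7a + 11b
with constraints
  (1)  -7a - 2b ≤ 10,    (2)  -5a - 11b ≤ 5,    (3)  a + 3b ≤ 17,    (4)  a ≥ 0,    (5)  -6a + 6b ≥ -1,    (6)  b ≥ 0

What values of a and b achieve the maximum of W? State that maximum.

a = 35/8, b = 101/24, maximum W = 923/12

Corner points and W = 7a + 11b:
  (0, 17/3) → W = 187/3
  (35/8, 101/24) → W = 923/12
  (0, 0) → W = 0
  (1/6, 0) → W = 7/6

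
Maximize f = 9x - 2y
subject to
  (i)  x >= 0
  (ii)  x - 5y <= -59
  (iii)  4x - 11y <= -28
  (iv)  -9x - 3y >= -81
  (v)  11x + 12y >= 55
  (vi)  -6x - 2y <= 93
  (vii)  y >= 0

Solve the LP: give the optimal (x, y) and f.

x = 19/4, y = 51/4, maximum f = 69/4

Corner points and f = 9x - 2y:
  (0, 59/5) → f = -118/5
  (0, 27) → f = -54
  (19/4, 51/4) → f = 69/4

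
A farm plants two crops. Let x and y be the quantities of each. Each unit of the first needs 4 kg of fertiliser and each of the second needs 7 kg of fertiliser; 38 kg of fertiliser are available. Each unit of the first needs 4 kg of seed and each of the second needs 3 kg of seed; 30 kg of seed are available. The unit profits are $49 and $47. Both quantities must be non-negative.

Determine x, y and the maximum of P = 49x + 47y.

x = 6, y = 2, maximum P = 388

Corner points and P = 49x + 47y:
  (0, 0) → P = 0
  (0, 38/7) → P = 1786/7
  (15/2, 0) → P = 735/2
  (6, 2) → P = 388

The optimum lies where 4x + 7y = 38 and 4x + 3y = 30.
Solving simultaneously gives x = 6, y = 2.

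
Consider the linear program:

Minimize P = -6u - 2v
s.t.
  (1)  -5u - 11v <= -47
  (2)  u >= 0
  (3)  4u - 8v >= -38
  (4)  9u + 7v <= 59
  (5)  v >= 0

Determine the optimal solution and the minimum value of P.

u = 5, v = 2, minimum P = -34

Extreme points and P = -6u - 2v:
  (0, 47/11) → P = -94/11
  (5, 2) → P = -34
  (0, 19/4) → P = -19/2
  (103/50, 289/50) → P = -598/25

The binding constraints are -5u - 11v = -47 and 9u + 7v = 59.
Solving simultaneously gives u = 5, v = 2.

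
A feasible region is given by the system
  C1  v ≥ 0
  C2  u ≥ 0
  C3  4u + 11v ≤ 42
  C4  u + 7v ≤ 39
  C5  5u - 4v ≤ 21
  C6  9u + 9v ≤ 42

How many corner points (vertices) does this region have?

Intersecting each pair of boundary lines and keeping only the points that satisfy every inequality leaves:
  (0, 0)
  (21/5, 0)
  (0, 42/11)
  (4/3, 10/3)
  (119/27, 7/27)

5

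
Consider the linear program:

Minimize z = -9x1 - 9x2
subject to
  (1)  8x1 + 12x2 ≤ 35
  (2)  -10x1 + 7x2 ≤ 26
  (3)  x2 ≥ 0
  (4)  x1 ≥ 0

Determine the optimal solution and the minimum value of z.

Vertices and z = -9x1 - 9x2:
  (35/8, 0) → z = -315/8
  (0, 35/12) → z = -105/4
  (0, 0) → z = 0

x1 = 35/8, x2 = 0, minimum z = -315/8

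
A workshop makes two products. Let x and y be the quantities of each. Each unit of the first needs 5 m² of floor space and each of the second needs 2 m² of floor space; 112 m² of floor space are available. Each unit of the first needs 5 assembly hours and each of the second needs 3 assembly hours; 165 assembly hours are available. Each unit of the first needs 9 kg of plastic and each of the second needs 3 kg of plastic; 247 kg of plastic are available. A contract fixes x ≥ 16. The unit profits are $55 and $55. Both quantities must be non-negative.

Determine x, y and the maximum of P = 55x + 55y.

x = 16, y = 16, maximum P = 1760

The optimum lies where 5x + 2y = 112 and x = 16.
Solving simultaneously gives x = 16, y = 16.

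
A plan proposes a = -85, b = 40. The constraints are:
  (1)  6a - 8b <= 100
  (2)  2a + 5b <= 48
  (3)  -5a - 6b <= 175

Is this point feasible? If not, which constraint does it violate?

Constraint (3): -5a - 6b = 185, which is not ≤ 175. All other constraints are satisfied.

not feasible — violates (3)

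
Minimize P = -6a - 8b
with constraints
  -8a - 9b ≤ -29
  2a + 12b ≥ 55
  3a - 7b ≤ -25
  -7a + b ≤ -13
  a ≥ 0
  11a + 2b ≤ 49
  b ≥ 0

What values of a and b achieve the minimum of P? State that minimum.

a = 3, b = 8, minimum P = -82

Corner points and P = -6a - 8b:
  (58/23, 107/23) → P = -1204/23
  (293/83, 422/83) → P = -5134/83
  (3, 8) → P = -82

At the optimal vertex, -7a + b = -13 and 11a + 2b = 49.
Solving simultaneously gives a = 3, b = 8.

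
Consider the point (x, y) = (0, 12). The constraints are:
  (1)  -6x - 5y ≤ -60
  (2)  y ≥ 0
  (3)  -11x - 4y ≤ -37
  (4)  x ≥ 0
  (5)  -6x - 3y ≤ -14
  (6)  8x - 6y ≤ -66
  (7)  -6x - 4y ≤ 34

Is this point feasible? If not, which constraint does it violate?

(1): -60 ≤ -60 ✓
(2): 12 ≥ 0 ✓
(3): -48 ≤ -37 ✓
(4): 0 ≥ 0 ✓
(5): -36 ≤ -14 ✓
(6): -72 ≤ -66 ✓
(7): -48 ≤ 34 ✓

feasible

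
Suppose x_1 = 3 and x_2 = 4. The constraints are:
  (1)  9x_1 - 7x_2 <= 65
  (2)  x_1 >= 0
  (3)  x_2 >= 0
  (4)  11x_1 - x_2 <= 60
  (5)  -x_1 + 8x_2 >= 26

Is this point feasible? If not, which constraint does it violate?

feasible

(1): -1 ≤ 65 ✓
(2): 3 ≥ 0 ✓
(3): 4 ≥ 0 ✓
(4): 29 ≤ 60 ✓
(5): 29 ≥ 26 ✓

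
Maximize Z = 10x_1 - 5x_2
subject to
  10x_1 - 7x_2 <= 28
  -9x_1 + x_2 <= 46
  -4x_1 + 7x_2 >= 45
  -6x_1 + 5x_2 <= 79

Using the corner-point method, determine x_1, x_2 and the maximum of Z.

x_1 = 693/8, x_2 = 479/4, maximum Z = 535/2

Corner points and Z = 10x_1 - 5x_2:
  (73/6, 281/21) → Z = 1150/21
  (693/8, 479/4) → Z = 535/2
  (-277/59, 221/59) → Z = -3875/59
  (-151/39, 145/13) → Z = -3685/39

The binding constraints are 10x_1 - 7x_2 = 28 and -6x_1 + 5x_2 = 79.
Solving simultaneously gives x_1 = 693/8, x_2 = 479/4.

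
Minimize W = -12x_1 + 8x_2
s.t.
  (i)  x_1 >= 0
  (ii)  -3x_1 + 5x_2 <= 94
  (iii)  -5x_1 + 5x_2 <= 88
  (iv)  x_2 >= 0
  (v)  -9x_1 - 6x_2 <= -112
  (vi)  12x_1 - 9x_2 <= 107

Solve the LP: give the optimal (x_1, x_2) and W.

x_1 = 1381/33, x_2 = 483/11, minimum W = -1660/11

Feasible corners and W = -12x_1 + 8x_2:
  (3, 103/5) → W = 644/5
  (1381/33, 483/11) → W = -1660/11
  (32/75, 1352/75) → W = 10432/75
  (550/51, 127/51) → W = -5584/51

The optimum lies where -3x_1 + 5x_2 = 94 and 12x_1 - 9x_2 = 107.
Solving simultaneously gives x_1 = 1381/33, x_2 = 483/11.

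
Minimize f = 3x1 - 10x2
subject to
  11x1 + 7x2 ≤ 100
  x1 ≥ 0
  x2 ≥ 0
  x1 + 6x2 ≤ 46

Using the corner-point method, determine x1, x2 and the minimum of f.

x1 = 0, x2 = 23/3, minimum f = -230/3

Vertices and f = 3x1 - 10x2:
  (100/11, 0) → f = 300/11
  (278/59, 406/59) → f = -3226/59
  (0, 0) → f = 0
  (0, 23/3) → f = -230/3

The optimum lies where x1 = 0 and x1 + 6x2 = 46.
Solving simultaneously gives x1 = 0, x2 = 23/3.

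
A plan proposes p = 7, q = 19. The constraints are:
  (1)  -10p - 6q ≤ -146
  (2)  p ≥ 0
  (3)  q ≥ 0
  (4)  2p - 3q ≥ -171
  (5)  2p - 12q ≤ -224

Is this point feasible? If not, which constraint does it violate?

not feasible — violates (5)

Constraint (5): 2p - 12q = -214, which is not ≤ -224. All other constraints are satisfied.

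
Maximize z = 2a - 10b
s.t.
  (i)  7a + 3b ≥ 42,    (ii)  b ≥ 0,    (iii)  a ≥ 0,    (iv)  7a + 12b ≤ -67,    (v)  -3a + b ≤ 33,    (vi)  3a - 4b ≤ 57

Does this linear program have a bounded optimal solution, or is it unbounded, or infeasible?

The boundaries 7a + 3b = 42 and b = 0 meet at (6, 0), but that point violates 7a + 12b ≤ -67. Every candidate vertex is excluded by some other constraint, so the feasible region is empty.

infeasible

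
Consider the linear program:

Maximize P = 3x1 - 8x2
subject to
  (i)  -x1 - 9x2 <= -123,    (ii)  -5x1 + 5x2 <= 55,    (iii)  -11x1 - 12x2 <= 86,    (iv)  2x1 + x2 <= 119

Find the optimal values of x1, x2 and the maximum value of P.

x1 = 948/17, x2 = 127/17, maximum P = 1828/17

Vertices and P = 3x1 - 8x2:
  (12/5, 67/5) → P = -100
  (948/17, 127/17) → P = 1828/17
  (36, 47) → P = -268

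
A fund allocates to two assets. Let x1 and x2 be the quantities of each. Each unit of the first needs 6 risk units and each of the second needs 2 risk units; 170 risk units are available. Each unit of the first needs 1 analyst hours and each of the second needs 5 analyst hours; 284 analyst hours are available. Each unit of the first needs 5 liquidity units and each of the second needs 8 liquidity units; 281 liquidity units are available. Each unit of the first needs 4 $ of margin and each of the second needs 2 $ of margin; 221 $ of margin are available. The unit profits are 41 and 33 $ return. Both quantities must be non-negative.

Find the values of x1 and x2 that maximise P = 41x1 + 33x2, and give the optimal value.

Feasible corners and P = 41x1 + 33x2:
  (0, 0) → P = 0
  (0, 281/8) → P = 9273/8
  (85/3, 0) → P = 3485/3
  (21, 22) → P = 1587

x1 = 21, x2 = 22, maximum P = 1587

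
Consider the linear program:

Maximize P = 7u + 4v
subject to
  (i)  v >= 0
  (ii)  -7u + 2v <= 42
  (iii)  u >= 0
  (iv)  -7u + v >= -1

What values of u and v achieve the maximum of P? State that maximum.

u = 44/7, v = 43, maximum P = 216

Extreme points and P = 7u + 4v:
  (0, 0) → P = 0
  (1/7, 0) → P = 1
  (0, 21) → P = 84
  (44/7, 43) → P = 216

The optimum lies where -7u + 2v = 42 and -7u + v = -1.
Solving simultaneously gives u = 44/7, v = 43.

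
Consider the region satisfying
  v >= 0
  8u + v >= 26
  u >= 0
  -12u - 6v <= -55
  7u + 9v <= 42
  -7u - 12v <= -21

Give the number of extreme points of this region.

3

The feasible vertices (each the meet of two boundaries and inside every other half-plane) are:
  (55/12, 0)
  (6, 0)
  (81/22, 119/66)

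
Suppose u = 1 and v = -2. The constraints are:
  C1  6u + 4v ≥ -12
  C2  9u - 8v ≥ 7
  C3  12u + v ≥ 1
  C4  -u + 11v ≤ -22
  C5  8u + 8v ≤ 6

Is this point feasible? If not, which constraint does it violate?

C1: -2 ≥ -12 ✓
C2: 25 ≥ 7 ✓
C3: 10 ≥ 1 ✓
C4: -23 ≤ -22 ✓
C5: -8 ≤ 6 ✓

feasible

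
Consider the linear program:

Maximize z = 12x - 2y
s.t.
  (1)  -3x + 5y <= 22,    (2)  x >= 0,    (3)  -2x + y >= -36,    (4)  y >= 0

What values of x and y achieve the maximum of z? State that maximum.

Feasible corners and z = 12x - 2y:
  (0, 22/5) → z = -44/5
  (202/7, 152/7) → z = 2120/7
  (0, 0) → z = 0
  (18, 0) → z = 216

x = 202/7, y = 152/7, maximum z = 2120/7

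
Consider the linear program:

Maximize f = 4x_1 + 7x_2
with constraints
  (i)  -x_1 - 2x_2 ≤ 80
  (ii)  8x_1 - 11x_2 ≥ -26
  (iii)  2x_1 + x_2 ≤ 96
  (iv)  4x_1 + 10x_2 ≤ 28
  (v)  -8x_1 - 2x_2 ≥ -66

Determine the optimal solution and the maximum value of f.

Feasible corners and f = 4x_1 + 7x_2:
  (-932/27, -614/27) → f = -8026/27
  (146/7, -353/7) → f = -1887/7
  (12/31, 82/31) → f = 622/31
  (151/18, -5/9) → f = 89/3

x_1 = 151/18, x_2 = -5/9, maximum f = 89/3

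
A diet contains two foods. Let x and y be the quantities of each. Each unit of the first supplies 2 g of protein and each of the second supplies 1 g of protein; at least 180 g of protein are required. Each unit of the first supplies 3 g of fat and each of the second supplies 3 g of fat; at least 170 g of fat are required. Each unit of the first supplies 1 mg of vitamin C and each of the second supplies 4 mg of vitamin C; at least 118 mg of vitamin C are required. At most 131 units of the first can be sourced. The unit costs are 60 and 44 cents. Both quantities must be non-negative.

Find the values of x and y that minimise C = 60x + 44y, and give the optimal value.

x = 86, y = 8, minimum C = 5512

Vertices and C = 60x + 44y:
  (0, 180) → C = 7920
  (118, 0) → C = 7080
  (131, 0) → C = 7860
  (86, 8) → C = 5512
The feasible region is unbounded (it extends along (0, 1)), but C strictly increases along every unbounded feasible direction, so there is no improving ray and the minimum is attained at a vertex.

The optimum lies where 2x + y = 180 and x + 4y = 118.
Solving simultaneously gives x = 86, y = 8.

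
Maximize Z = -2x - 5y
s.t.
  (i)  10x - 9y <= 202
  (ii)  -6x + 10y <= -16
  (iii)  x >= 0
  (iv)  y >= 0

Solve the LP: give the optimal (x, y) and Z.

x = 8/3, y = 0, maximum Z = -16/3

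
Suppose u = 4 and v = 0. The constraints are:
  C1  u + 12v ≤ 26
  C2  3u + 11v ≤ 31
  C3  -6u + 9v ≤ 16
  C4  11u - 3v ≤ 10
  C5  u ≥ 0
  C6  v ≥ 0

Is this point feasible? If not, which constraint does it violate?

not feasible — violates C4

Constraint C4: 11u - 3v = 44, which is not ≤ 10. All other constraints are satisfied.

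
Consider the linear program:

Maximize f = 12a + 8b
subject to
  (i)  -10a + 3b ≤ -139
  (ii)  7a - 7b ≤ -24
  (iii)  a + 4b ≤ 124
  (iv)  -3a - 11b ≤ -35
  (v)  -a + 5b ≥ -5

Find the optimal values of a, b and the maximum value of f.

Feasible corners and f = 12a + 8b:
  (1045/49, 1213/49) → f = 22244/49
  (928/43, 1101/43) → f = 19944/43
  (772/35, 892/35) → f = 3280/7

The optimum lies where 7a - 7b = -24 and a + 4b = 124.
Solving simultaneously gives a = 772/35, b = 892/35.

a = 772/35, b = 892/35, maximum f = 3280/7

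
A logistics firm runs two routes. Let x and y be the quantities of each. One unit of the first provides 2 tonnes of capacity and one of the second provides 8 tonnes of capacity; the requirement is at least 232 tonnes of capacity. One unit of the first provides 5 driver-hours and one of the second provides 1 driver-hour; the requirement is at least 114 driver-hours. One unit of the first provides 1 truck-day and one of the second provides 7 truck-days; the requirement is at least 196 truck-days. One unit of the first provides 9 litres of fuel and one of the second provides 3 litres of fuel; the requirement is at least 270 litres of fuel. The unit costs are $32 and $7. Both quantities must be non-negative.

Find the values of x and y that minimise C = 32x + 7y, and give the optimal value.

Feasible corners and C = 32x + 7y:
  (0, 114) → C = 798
  (196, 0) → C = 6272
  (12, 54) → C = 762
  (217/10, 249/10) → C = 8687/10
The feasible region is unbounded (it extends along (0, 1), (1, 0)), but C strictly increases along every unbounded feasible direction, so there is no improving ray and the minimum is attained at a vertex.

x = 12, y = 54, minimum C = 762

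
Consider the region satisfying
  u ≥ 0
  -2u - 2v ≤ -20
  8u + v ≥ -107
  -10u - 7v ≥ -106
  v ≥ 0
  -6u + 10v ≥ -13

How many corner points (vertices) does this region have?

Intersecting each pair of boundary lines and keeping only the points that satisfy every inequality leaves:
  (0, 10)
  (0, 106/7)
  (113/16, 47/16)
  (1151/142, 253/71)

4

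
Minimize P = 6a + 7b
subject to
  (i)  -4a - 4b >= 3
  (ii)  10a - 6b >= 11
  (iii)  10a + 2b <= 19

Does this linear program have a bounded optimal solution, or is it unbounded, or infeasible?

unbounded

From the feasible point (13/32, -37/32), moving in the direction (2, -10) keeps every constraint satisfied while P decreases without bound.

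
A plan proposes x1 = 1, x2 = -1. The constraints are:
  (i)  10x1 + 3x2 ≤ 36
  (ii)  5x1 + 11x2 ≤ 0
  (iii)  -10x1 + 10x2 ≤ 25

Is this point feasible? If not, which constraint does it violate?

(i): 7 ≤ 36 ✓
(ii): -6 ≤ 0 ✓
(iii): -20 ≤ 25 ✓

feasible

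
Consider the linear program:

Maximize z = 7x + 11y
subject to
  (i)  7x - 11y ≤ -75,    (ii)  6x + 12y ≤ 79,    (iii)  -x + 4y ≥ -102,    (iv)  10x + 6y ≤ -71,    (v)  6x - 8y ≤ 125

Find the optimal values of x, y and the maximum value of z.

x = -221/14, y = 304/21, maximum z = 2047/42

Feasible corners and z = 7x + 11y:
  (-1422/17, -789/17) → z = -18633/17
  (-1231/152, 253/152) → z = -2917/76
  (-221/14, 304/21) → z = 2047/42
The feasible region is unbounded (it extends along (-4, -1), (-2, 1)), but z strictly decreases along every unbounded feasible direction, so there is no improving ray and the maximum is attained at a vertex.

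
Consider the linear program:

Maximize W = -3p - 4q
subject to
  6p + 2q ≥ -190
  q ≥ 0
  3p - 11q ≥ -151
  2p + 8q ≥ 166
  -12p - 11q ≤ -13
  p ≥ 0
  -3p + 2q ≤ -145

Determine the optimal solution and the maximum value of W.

p = 373/7, q = 52/7, maximum W = -1327/7

Vertices and W = -3p - 4q:
  (83, 0) → W = -249
  (1897/27, 296/9) → W = -1027/3
  (373/7, 52/7) → W = -1327/7
The feasible region is unbounded (it extends along (11, 3), (1, 0)), but W strictly decreases along every unbounded feasible direction, so there is no improving ray and the maximum is attained at a vertex.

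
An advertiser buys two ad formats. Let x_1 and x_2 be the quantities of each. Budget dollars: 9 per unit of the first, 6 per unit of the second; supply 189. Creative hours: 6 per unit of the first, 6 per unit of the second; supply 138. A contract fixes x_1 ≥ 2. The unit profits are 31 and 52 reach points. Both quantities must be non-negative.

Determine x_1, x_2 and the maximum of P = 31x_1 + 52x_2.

Vertices and P = 31x_1 + 52x_2:
  (21, 0) → P = 651
  (2, 0) → P = 62
  (17, 6) → P = 839
  (2, 21) → P = 1154

x_1 = 2, x_2 = 21, maximum P = 1154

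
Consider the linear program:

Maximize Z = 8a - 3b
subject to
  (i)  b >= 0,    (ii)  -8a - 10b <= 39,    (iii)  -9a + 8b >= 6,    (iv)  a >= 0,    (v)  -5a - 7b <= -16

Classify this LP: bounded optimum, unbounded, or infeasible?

unbounded

From the feasible point (86/103, 174/103), moving in the direction (8, 9) keeps every constraint satisfied while Z increases without bound.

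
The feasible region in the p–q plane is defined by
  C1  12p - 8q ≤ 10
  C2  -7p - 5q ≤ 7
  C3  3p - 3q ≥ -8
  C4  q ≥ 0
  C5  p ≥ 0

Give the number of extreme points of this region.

4

Pairwise boundary intersections that survive every other constraint:
  (47/6, 21/2)
  (5/6, 0)
  (0, 8/3)
  (0, 0)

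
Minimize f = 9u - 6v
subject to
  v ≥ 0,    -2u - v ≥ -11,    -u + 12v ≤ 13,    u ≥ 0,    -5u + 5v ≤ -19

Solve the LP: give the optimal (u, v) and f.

u = 19/5, v = 0, minimum f = 171/5

Corner points and f = 9u - 6v:
  (11/2, 0) → f = 99/2
  (19/5, 0) → f = 171/5
  (74/15, 17/15) → f = 188/5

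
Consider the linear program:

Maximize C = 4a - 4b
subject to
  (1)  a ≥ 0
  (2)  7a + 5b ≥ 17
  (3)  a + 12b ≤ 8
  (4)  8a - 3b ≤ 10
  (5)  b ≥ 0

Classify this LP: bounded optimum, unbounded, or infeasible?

The boundaries a = 0 and 7a + 5b = 17 meet at (0, 17/5), but that point violates a + 12b ≤ 8. Every candidate vertex is excluded by some other constraint, so the feasible region is empty.

infeasible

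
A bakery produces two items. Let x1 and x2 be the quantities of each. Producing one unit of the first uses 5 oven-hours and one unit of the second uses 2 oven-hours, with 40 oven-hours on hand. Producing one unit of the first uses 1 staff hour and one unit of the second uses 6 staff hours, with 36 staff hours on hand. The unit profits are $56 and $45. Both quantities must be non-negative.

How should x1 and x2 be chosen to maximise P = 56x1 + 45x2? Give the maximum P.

Vertices and P = 56x1 + 45x2:
  (0, 0) → P = 0
  (0, 6) → P = 270
  (8, 0) → P = 448
  (6, 5) → P = 561

At the optimal vertex, 5x1 + 2x2 = 40 and x1 + 6x2 = 36.
Solving simultaneously gives x1 = 6, x2 = 5.

x1 = 6, x2 = 5, maximum P = 561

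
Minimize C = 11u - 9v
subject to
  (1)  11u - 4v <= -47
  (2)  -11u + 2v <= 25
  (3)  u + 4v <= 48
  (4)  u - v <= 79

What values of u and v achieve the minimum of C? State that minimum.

u = -2/23, v = 553/46, minimum C = -5021/46

Feasible corners and C = 11u - 9v:
  (-3/11, 11) → C = -102
  (1/12, 575/48) → C = -5131/48
  (-2/23, 553/46) → C = -5021/46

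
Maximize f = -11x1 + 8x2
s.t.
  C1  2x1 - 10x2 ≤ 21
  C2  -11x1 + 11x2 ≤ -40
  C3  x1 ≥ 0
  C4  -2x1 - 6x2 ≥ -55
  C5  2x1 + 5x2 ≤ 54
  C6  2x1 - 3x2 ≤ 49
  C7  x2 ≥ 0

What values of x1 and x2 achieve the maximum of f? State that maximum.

x1 = 40/11, x2 = 0, maximum f = -40

Vertices and f = -11x1 + 8x2:
  (169/8, 17/8) → f = -1723/8
  (21/2, 0) → f = -231/2
  (845/88, 525/88) → f = -5095/88
  (40/11, 0) → f = -40

The binding constraints are -11x1 + 11x2 = -40 and x2 = 0.
Solving simultaneously gives x1 = 40/11, x2 = 0.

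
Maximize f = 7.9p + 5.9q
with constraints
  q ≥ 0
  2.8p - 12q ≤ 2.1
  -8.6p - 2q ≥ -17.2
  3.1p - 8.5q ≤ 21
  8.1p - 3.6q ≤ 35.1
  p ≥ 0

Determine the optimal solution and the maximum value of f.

p = 0, q = 8.6, maximum f = 50.74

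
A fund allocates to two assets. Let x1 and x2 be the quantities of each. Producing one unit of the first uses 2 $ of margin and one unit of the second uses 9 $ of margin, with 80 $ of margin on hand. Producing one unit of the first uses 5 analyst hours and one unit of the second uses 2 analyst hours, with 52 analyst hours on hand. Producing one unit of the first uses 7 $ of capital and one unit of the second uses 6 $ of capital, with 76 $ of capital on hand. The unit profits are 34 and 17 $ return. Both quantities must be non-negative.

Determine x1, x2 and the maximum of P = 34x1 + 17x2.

x1 = 10, x2 = 1, maximum P = 357

Corner points and P = 34x1 + 17x2:
  (0, 0) → P = 0
  (0, 80/9) → P = 1360/9
  (52/5, 0) → P = 1768/5
  (4, 8) → P = 272
  (10, 1) → P = 357

The optimum lies where 5x1 + 2x2 = 52 and 7x1 + 6x2 = 76.
Solving simultaneously gives x1 = 10, x2 = 1.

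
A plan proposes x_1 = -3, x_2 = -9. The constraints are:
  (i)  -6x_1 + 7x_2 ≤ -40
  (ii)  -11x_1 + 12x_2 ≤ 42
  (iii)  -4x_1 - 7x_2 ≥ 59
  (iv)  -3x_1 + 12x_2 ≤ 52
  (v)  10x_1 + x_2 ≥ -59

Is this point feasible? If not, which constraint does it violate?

(i): -45 ≤ -40 ✓
(ii): -75 ≤ 42 ✓
(iii): 75 ≥ 59 ✓
(iv): -99 ≤ 52 ✓
(v): -39 ≥ -59 ✓

feasible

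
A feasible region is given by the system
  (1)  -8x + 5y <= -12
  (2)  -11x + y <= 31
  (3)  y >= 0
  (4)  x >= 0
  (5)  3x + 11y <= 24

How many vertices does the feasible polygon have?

3

The feasible vertices (each the meet of two boundaries and inside every other half-plane) are:
  (3/2, 0)
  (252/103, 156/103)
  (8, 0)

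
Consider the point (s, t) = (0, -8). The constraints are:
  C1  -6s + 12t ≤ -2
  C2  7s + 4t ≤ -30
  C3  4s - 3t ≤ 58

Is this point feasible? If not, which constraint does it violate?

feasible

C1: -96 ≤ -2 ✓
C2: -32 ≤ -30 ✓
C3: 24 ≤ 58 ✓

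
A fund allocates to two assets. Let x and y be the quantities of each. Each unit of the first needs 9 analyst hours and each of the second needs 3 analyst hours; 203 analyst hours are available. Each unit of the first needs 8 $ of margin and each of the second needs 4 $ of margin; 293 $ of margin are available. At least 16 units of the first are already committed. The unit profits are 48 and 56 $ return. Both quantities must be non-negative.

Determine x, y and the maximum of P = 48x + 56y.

x = 16, y = 59/3, maximum P = 5608/3

Feasible corners and P = 48x + 56y:
  (203/9, 0) → P = 3248/3
  (16, 0) → P = 768
  (16, 59/3) → P = 5608/3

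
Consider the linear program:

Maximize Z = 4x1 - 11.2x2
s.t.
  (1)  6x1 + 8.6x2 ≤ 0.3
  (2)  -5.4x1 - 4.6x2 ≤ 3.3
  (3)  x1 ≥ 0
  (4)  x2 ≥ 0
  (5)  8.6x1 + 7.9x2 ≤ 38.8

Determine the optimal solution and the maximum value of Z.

x1 = 0.05, x2 = 0, maximum Z = 0.2

Vertices and Z = 4x1 - 11.2x2:
  (0, 3/86) → Z = -84/215
  (1/20, 0) → Z = 1/5
  (0, 0) → Z = 0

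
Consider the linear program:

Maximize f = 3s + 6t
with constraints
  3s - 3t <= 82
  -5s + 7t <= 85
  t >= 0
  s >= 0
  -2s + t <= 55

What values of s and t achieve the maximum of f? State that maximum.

s = 829/6, t = 665/6, maximum f = 2159/2

Corner points and f = 3s + 6t:
  (829/6, 665/6) → f = 2159/2
  (82/3, 0) → f = 82
  (0, 85/7) → f = 510/7
  (0, 0) → f = 0

The binding constraints are 3s - 3t = 82 and -5s + 7t = 85.
Solving simultaneously gives s = 829/6, t = 665/6.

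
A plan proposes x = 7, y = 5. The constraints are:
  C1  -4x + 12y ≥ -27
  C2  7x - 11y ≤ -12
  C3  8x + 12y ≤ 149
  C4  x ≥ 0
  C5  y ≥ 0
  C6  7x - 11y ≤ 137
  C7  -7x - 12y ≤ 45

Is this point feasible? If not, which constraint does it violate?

Constraint C2: 7x - 11y = -6, which is not ≤ -12. All other constraints are satisfied.

not feasible — violates C2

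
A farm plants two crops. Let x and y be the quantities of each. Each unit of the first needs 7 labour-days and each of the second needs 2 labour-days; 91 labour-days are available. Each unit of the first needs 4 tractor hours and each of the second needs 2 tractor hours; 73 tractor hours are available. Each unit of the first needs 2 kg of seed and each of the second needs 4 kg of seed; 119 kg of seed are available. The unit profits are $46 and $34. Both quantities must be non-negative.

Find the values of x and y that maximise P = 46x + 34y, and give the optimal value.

x = 9/2, y = 55/2, maximum P = 1142

Extreme points and P = 46x + 34y:
  (0, 0) → P = 0
  (0, 119/4) → P = 2023/2
  (13, 0) → P = 598
  (6, 49/2) → P = 1109
  (9/2, 55/2) → P = 1142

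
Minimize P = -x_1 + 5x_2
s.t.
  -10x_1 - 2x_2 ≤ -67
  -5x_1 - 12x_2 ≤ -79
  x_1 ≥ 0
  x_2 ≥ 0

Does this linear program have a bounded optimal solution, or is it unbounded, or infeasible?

From the feasible point (323/55, 91/22), moving in the direction (1, 0) keeps every constraint satisfied while P decreases without bound.

unbounded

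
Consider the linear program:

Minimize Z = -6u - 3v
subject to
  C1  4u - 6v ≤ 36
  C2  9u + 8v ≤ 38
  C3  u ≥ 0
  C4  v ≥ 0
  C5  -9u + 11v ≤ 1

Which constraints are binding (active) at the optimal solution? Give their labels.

Extreme points and Z = -6u - 3v:
  (38/9, 0) → Z = -76/3
  (410/171, 39/19) → Z = -1171/57
  (0, 0) → Z = 0
  (0, 1/11) → Z = -3/11

The minimum is at (38/9, 0). Substituting into each constraint, equality holds for C2 and C4; the remaining constraints have slack.

C2 and C4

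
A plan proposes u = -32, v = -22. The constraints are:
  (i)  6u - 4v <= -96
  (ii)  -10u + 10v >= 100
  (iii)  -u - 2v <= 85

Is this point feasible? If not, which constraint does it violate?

(i): -104 ≤ -96 ✓
(ii): 100 ≥ 100 ✓
(iii): 76 ≤ 85 ✓

feasible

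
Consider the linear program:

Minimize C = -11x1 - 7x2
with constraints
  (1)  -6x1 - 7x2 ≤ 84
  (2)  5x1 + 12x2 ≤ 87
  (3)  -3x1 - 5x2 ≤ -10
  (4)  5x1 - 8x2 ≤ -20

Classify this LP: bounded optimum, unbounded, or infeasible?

Feasible corners and C = -11x1 - 7x2:
  (-315/11, 211/11) → C = 1988/11
  (114/25, 107/20) → C = -8761/100
  (-20/49, 110/49) → C = -550/49
The feasible region has finitely many vertices and no improving ray; the minimum is -8761/100 at (114/25, 107/20).

bounded optimum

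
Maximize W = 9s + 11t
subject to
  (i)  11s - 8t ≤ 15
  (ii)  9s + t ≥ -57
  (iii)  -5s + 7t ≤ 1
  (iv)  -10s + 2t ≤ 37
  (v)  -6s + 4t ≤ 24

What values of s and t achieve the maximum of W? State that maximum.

The binding constraints are 11s - 8t = 15 and -5s + 7t = 1.
Solving simultaneously gives s = 113/37, t = 86/37.

s = 113/37, t = 86/37, maximum W = 1963/37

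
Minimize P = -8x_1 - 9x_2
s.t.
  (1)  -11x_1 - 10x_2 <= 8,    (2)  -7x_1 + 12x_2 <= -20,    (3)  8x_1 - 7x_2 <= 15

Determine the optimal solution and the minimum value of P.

Corner points and P = -8x_1 - 9x_2:
  (52/101, -138/101) → P = 826/101
  (94/157, -229/157) → P = 1309/157
  (40/47, -55/47) → P = 175/47

x_1 = 40/47, x_2 = -55/47, minimum P = 175/47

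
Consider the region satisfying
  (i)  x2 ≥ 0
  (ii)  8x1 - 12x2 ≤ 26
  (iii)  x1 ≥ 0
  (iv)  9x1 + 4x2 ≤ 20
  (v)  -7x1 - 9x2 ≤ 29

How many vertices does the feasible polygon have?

The feasible vertices (each the meet of two boundaries and inside every other half-plane) are:
  (0, 0)
  (20/9, 0)
  (0, 5)

3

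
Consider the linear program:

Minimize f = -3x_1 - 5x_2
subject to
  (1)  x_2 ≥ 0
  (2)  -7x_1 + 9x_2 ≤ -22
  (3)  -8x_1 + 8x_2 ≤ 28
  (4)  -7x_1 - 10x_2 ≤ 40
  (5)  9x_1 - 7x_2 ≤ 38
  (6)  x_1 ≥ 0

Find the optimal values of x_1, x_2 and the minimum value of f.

Extreme points and f = -3x_1 - 5x_2:
  (22/7, 0) → f = -66/7
  (38/9, 0) → f = -38/3
  (47/8, 17/8) → f = -113/4

x_1 = 47/8, x_2 = 17/8, minimum f = -113/4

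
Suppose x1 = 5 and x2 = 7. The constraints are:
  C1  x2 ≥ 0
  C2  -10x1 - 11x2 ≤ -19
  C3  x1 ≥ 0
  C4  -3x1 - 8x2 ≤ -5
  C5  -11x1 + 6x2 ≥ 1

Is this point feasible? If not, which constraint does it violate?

Constraint C5: -11x1 + 6x2 = -13, which is not ≥ 1. All other constraints are satisfied.

not feasible — violates C5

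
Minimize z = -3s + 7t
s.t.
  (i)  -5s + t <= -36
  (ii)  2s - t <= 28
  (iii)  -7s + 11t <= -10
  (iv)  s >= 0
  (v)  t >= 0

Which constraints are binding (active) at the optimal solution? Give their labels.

(ii) and (v)

Extreme points and z = -3s + 7t:
  (193/24, 101/24) → z = 16/3
  (36/5, 0) → z = -108/5
  (298/15, 176/15) → z = 338/15
  (14, 0) → z = -42

The minimum is at (14, 0). Substituting into each constraint, equality holds for (ii) and (v); the remaining constraints have slack.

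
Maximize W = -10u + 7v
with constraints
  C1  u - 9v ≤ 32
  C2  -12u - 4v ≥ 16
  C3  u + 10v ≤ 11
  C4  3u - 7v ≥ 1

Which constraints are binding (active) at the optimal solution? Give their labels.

C1 and C4

Extreme points and W = -10u + 7v:
  (-1/7, -25/7) → W = -165/7
  (-43/4, -19/4) → W = 297/4
  (-9/8, -5/8) → W = 55/8

The maximum is at (-43/4, -19/4). Substituting into each constraint, equality holds for C1 and C4; the remaining constraints have slack.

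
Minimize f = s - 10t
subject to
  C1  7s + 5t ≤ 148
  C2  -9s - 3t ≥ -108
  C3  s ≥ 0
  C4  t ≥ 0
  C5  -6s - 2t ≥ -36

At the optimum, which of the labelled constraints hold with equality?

Extreme points and f = s - 10t:
  (0, 0) → f = 0
  (0, 18) → f = -180
  (6, 0) → f = 6

The minimum is at (0, 18). Substituting into each constraint, equality holds for C3 and C5; the remaining constraints have slack.

C3 and C5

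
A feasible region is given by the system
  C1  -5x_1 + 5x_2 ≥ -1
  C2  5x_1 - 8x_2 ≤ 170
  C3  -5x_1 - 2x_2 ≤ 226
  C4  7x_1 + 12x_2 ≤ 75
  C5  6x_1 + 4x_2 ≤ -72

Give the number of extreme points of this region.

The feasible vertices (each the meet of two boundaries and inside every other half-plane) are:
  (-1128/35, -227/7)
  (-178/25, -183/25)
  (-1431/23, 1957/46)
  (-291/11, 477/22)

4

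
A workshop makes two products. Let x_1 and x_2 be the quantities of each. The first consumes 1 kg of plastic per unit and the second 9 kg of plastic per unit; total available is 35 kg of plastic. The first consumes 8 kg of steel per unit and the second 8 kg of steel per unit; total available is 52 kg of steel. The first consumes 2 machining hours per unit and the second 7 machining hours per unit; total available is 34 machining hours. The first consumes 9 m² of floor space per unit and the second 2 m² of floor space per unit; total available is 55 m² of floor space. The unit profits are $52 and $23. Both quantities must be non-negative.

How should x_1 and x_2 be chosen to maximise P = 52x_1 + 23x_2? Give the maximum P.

Corner points and P = 52x_1 + 23x_2:
  (0, 0) → P = 0
  (0, 35/9) → P = 805/9
  (55/9, 0) → P = 2860/9
  (47/16, 57/16) → P = 3755/16
  (6, 1/2) → P = 647/2

At the optimal vertex, 8x_1 + 8x_2 = 52 and 9x_1 + 2x_2 = 55.
Solving simultaneously gives x_1 = 6, x_2 = 1/2.

x_1 = 6, x_2 = 1/2, maximum P = 647/2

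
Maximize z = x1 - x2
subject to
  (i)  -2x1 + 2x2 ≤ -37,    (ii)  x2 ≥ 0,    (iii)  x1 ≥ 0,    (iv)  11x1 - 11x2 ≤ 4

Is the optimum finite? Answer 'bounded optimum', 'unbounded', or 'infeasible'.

infeasible

Constraints -2x1 + 2x2 ≤ -37 and 11x1 - 11x2 ≤ 4 have parallel boundaries but demand opposite sides — no point can satisfy both, so the region is empty.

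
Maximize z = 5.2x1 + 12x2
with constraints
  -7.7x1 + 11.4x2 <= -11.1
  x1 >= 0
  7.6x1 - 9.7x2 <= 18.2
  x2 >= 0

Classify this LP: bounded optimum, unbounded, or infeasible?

bounded optimum

Extreme points and z = 5.2x1 + 12x2:
  (9981/1195, 5578/1195) → z = 594186/5975
  (111/77, 0) → z = 2886/385
  (91/38, 0) → z = 1183/95
The feasible region has finitely many vertices and no improving ray; the maximum is 594186/5975 at (9981/1195, 5578/1195).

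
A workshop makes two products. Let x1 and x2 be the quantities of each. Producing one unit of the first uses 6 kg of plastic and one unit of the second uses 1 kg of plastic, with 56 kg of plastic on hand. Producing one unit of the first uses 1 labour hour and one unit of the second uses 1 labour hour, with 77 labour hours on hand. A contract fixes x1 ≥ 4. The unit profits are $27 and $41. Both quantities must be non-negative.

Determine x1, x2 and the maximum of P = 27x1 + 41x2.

x1 = 4, x2 = 32, maximum P = 1420

Feasible corners and P = 27x1 + 41x2:
  (28/3, 0) → P = 252
  (4, 0) → P = 108
  (4, 32) → P = 1420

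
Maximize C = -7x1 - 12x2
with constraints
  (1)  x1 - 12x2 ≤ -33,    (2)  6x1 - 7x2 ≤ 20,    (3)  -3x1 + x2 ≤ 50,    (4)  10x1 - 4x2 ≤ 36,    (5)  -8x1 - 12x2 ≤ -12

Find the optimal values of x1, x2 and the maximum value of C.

Feasible corners and C = -7x1 - 12x2:
  (141/29, 183/58) → C = -2085/29
  (-7/3, 23/9) → C = -43/3
  (-147/11, 109/11) → C = -279/11
The feasible region is unbounded (it extends along (2, 5), (1, 3)), but C strictly decreases along every unbounded feasible direction, so there is no improving ray and the maximum is attained at a vertex.

x1 = -7/3, x2 = 23/9, maximum C = -43/3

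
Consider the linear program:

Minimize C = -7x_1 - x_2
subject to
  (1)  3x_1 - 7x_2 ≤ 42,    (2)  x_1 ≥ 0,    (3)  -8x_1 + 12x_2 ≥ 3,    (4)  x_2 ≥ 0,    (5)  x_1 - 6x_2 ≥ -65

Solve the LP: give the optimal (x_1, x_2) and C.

x_1 = 127/6, x_2 = 517/36, minimum C = -5851/36

Feasible corners and C = -7x_1 - x_2:
  (0, 1/4) → C = -1/4
  (0, 65/6) → C = -65/6
  (127/6, 517/36) → C = -5851/36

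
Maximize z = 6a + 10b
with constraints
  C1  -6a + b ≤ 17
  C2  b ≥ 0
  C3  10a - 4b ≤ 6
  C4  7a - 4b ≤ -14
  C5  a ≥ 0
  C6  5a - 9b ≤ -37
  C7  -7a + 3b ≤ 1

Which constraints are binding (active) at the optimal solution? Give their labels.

Vertices and z = 6a + 10b:
  (20/3, 91/6) → z = 575/3
  (11, 26) → z = 326
  (38/7, 13) → z = 1138/7

The maximum is at (11, 26). Substituting into each constraint, equality holds for C3 and C7; the remaining constraints have slack.

C3 and C7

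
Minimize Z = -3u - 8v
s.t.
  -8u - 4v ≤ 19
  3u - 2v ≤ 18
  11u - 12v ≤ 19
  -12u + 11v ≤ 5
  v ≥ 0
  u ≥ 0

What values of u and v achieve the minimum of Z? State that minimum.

Vertices and Z = -3u - 8v:
  (89/7, 141/14) → Z = -831/7
  (208/9, 77/3) → Z = -824/3
  (19/11, 0) → Z = -57/11
  (0, 5/11) → Z = -40/11
  (0, 0) → Z = 0

u = 208/9, v = 77/3, minimum Z = -824/3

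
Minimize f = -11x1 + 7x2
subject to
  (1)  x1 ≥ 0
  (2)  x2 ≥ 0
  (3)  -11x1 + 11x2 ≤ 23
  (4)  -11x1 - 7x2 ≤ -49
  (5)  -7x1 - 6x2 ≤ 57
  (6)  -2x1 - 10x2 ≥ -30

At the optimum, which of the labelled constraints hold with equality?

Feasible corners and f = -11x1 + 7x2:
  (49/11, 0) → f = -49
  (15, 0) → f = -165
  (35/12, 29/12) → f = -91/6

The minimum is at (15, 0). Substituting into each constraint, equality holds for (2) and (6); the remaining constraints have slack.

(2) and (6)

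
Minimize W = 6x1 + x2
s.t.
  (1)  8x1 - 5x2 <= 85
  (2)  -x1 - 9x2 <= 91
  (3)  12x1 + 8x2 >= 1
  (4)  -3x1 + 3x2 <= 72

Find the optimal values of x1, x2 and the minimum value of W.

Corner points and W = 6x1 + x2:
  (685/124, -253/31) → W = 1549/62
  (205/3, 277/3) → W = 1507/3
  (-191/20, 289/20) → W = -857/20

The optimum lies where 12x1 + 8x2 = 1 and -3x1 + 3x2 = 72.
Solving simultaneously gives x1 = -191/20, x2 = 289/20.

x1 = -191/20, x2 = 289/20, minimum W = -857/20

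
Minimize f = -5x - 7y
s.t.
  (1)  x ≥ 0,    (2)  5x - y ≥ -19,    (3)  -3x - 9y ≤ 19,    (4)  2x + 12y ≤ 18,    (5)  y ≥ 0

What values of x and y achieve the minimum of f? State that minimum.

Vertices and f = -5x - 7y:
  (0, 3/2) → f = -21/2
  (0, 0) → f = 0
  (9, 0) → f = -45

x = 9, y = 0, minimum f = -45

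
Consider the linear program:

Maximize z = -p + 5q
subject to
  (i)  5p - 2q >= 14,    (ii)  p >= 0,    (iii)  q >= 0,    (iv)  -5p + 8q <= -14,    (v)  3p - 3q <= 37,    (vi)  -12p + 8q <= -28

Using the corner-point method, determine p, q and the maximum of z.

Corner points and z = -p + 5q:
  (14/5, 0) → z = -14/5
  (37/3, 0) → z = -37/3
  (254/9, 143/9) → z = 461/9

p = 254/9, q = 143/9, maximum z = 461/9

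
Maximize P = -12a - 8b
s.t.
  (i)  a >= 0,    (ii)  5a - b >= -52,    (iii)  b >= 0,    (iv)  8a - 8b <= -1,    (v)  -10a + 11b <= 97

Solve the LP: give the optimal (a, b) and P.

a = 0, b = 1/8, maximum P = -1

The optimum lies where a = 0 and 8a - 8b = -1.
Solving simultaneously gives a = 0, b = 1/8.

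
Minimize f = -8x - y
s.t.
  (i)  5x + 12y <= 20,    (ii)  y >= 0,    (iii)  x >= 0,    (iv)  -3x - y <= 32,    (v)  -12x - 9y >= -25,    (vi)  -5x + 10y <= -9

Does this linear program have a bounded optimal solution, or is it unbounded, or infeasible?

Vertices and f = -8x - y:
  (25/12, 0) → f = -50/3
  (9/5, 0) → f = -72/5
  (331/165, 17/165) → f = -533/33
The feasible region has finitely many vertices and no improving ray; the minimum is -50/3 at (25/12, 0).

bounded optimum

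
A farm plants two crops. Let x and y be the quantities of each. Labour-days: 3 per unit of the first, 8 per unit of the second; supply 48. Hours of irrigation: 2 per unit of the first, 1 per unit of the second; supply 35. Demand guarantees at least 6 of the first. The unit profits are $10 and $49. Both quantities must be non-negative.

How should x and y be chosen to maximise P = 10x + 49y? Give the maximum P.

x = 6, y = 15/4, maximum P = 975/4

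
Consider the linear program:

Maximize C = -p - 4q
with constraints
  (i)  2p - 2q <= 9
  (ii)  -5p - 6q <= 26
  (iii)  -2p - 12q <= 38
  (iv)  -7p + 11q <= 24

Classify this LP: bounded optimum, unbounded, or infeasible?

Extreme points and C = -p - 4q:
  (8/7, -47/14) → C = 86/7
  (147/8, 111/8) → C = -591/8
  (-7/4, -23/8) → C = 53/4
  (-430/97, -62/97) → C = 678/97
The feasible region has finitely many vertices and no improving ray; the maximum is 53/4 at (-7/4, -23/8).

bounded optimum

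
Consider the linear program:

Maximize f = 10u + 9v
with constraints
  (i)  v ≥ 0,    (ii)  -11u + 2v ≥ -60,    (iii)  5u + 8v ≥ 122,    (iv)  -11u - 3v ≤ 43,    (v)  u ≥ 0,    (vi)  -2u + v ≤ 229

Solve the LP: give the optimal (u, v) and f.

u = 74, v = 377, maximum f = 4133

Vertices and f = 10u + 9v:
  (362/49, 521/49) → f = 1187/7
  (74, 377) → f = 4133
  (0, 61/4) → f = 549/4
  (0, 229) → f = 2061

The optimum lies where -11u + 2v = -60 and -2u + v = 229.
Solving simultaneously gives u = 74, v = 377.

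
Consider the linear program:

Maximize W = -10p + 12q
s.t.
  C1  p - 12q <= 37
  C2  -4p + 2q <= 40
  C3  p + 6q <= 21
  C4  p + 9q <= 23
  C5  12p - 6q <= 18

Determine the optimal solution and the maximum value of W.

Vertices and W = -10p + 12q:
  (-277/23, -94/23) → W = 1642/23
  (-1/23, -71/23) → W = -842/23
  (-157/19, 66/19) → W = 2362/19
  (50/19, 43/19) → W = 16/19

The binding constraints are -4p + 2q = 40 and p + 9q = 23.
Solving simultaneously gives p = -157/19, q = 66/19.

p = -157/19, q = 66/19, maximum W = 2362/19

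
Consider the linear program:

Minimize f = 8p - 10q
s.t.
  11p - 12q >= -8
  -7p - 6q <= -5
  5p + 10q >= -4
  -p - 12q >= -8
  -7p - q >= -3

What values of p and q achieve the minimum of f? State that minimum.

p = 2/13, q = 17/26, minimum f = -69/13

At the optimal vertex, -7p - 6q = -5 and -p - 12q = -8.
Solving simultaneously gives p = 2/13, q = 17/26.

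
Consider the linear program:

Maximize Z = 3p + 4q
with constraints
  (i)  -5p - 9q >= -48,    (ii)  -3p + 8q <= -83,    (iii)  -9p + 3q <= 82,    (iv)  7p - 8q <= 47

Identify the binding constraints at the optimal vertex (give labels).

(ii) and (iv)

Corner points and Z = 3p + 4q:
  (-905/63, -331/21) → Z = -743/7
  (-9, -55/4) → Z = -82
  (-797/51, -997/51) → Z = -6379/51

The maximum is at (-9, -55/4). Substituting into each constraint, equality holds for (ii) and (iv); the remaining constraints have slack.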